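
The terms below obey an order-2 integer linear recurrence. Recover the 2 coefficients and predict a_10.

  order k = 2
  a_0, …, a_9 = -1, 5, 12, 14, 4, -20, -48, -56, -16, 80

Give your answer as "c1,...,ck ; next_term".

2,-2 ; 192

  a_2 = 2·5 + -2·-1 = 12
  a_3 = 2·12 + -2·5 = 14
  a_4 = 2·14 + -2·12 = 4
  a_5 = 2·4 + -2·14 = -20
  a_6 = 2·-20 + -2·4 = -48
  a_7 = 2·-48 + -2·-20 = -56
  a_8 = 2·-56 + -2·-48 = -16
  a_9 = 2·-16 + -2·-56 = 80
  a_10 = 2·80 + -2·-16 = 192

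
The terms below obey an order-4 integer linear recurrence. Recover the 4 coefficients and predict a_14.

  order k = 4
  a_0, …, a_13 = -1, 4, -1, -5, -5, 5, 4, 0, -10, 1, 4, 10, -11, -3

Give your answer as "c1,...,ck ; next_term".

0,0,-1,1 ; -6

  a_4 = 0·-5 + 0·-1 + -1·4 + 1·-1 = -5
  a_5 = 0·-5 + 0·-5 + -1·-1 + 1·4 = 5
  a_6 = 0·5 + 0·-5 + -1·-5 + 1·-1 = 4
  a_7 = 0·4 + 0·5 + -1·-5 + 1·-5 = 0
  a_8 = 0·0 + 0·4 + -1·5 + 1·-5 = -10
  a_9 = 0·-10 + 0·0 + -1·4 + 1·5 = 1
  a_10 = 0·1 + 0·-10 + -1·0 + 1·4 = 4
  a_11 = 0·4 + 0·1 + -1·-10 + 1·0 = 10
  a_12 = 0·10 + 0·4 + -1·1 + 1·-10 = -11
  a_13 = 0·-11 + 0·10 + -1·4 + 1·1 = -3
  a_14 = 0·-3 + 0·-11 + -1·10 + 1·4 = -6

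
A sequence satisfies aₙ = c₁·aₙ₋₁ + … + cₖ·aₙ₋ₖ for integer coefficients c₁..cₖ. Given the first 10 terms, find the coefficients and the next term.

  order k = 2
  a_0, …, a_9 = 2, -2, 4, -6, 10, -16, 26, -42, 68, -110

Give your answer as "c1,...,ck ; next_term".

  a_2 = -1·-2 + 1·2 = 4
  a_3 = -1·4 + 1·-2 = -6
  a_4 = -1·-6 + 1·4 = 10
  a_5 = -1·10 + 1·-6 = -16
  a_6 = -1·-16 + 1·10 = 26
  a_7 = -1·26 + 1·-16 = -42
  a_8 = -1·-42 + 1·26 = 68
  a_9 = -1·68 + 1·-42 = -110
  a_10 = -1·-110 + 1·68 = 178

-1,1 ; 178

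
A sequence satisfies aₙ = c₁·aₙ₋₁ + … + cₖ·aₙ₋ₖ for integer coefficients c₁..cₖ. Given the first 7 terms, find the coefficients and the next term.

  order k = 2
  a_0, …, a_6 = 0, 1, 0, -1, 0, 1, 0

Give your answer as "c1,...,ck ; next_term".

0,-1 ; -1

  a_2 = 0·1 + -1·0 = 0
  a_3 = 0·0 + -1·1 = -1
  a_4 = 0·-1 + -1·0 = 0
  a_5 = 0·0 + -1·-1 = 1
  a_6 = 0·1 + -1·0 = 0
  a_7 = 0·0 + -1·1 = -1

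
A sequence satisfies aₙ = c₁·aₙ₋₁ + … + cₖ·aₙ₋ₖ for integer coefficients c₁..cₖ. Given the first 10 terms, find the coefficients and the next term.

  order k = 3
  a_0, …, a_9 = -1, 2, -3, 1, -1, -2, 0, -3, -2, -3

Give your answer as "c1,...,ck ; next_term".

  a_3 = 0·-3 + 1·2 + 1·-1 = 1
  a_4 = 0·1 + 1·-3 + 1·2 = -1
  a_5 = 0·-1 + 1·1 + 1·-3 = -2
  a_6 = 0·-2 + 1·-1 + 1·1 = 0
  a_7 = 0·0 + 1·-2 + 1·-1 = -3
  a_8 = 0·-3 + 1·0 + 1·-2 = -2
  a_9 = 0·-2 + 1·-3 + 1·0 = -3
  a_10 = 0·-3 + 1·-2 + 1·-3 = -5

0,1,1 ; -5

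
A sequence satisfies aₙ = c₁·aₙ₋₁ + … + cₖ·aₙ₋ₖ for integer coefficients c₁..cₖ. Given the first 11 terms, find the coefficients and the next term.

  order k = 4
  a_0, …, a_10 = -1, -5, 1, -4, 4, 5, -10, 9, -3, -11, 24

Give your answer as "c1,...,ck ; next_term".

  a_4 = -1·-4 + -1·1 + 0·-5 + -1·-1 = 4
  a_5 = -1·4 + -1·-4 + 0·1 + -1·-5 = 5
  a_6 = -1·5 + -1·4 + 0·-4 + -1·1 = -10
  a_7 = -1·-10 + -1·5 + 0·4 + -1·-4 = 9
  a_8 = -1·9 + -1·-10 + 0·5 + -1·4 = -3
  a_9 = -1·-3 + -1·9 + 0·-10 + -1·5 = -11
  a_10 = -1·-11 + -1·-3 + 0·9 + -1·-10 = 24
  a_11 = -1·24 + -1·-11 + 0·-3 + -1·9 = -22

-1,-1,0,-1 ; -22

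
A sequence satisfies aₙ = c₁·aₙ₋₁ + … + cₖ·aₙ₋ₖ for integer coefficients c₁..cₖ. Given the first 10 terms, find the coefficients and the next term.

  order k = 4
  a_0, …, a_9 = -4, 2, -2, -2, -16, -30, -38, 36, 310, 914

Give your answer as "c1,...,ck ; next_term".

  a_4 = 3·-2 + -3·-2 + -4·2 + 2·-4 = -16
  a_5 = 3·-16 + -3·-2 + -4·-2 + 2·2 = -30
  a_6 = 3·-30 + -3·-16 + -4·-2 + 2·-2 = -38
  a_7 = 3·-38 + -3·-30 + -4·-16 + 2·-2 = 36
  a_8 = 3·36 + -3·-38 + -4·-30 + 2·-16 = 310
  a_9 = 3·310 + -3·36 + -4·-38 + 2·-30 = 914
  a_10 = 3·914 + -3·310 + -4·36 + 2·-38 = 1592

3,-3,-4,2 ; 1592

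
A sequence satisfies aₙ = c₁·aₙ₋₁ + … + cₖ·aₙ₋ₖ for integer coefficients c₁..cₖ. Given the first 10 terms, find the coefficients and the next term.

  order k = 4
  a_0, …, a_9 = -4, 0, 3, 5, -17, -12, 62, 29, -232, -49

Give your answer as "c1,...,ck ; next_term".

0,-3,1,2 ; 849

  a_4 = 0·5 + -3·3 + 1·0 + 2·-4 = -17
  a_5 = 0·-17 + -3·5 + 1·3 + 2·0 = -12
  a_6 = 0·-12 + -3·-17 + 1·5 + 2·3 = 62
  a_7 = 0·62 + -3·-12 + 1·-17 + 2·5 = 29
  a_8 = 0·29 + -3·62 + 1·-12 + 2·-17 = -232
  a_9 = 0·-232 + -3·29 + 1·62 + 2·-12 = -49
  a_10 = 0·-49 + -3·-232 + 1·29 + 2·62 = 849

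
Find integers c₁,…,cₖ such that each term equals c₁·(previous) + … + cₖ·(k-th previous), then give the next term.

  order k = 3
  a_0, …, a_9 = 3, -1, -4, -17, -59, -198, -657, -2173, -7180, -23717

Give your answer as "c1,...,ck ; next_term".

4,-2,-1 ; -78335

  a_3 = 4·-4 + -2·-1 + -1·3 = -17
  a_4 = 4·-17 + -2·-4 + -1·-1 = -59
  a_5 = 4·-59 + -2·-17 + -1·-4 = -198
  a_6 = 4·-198 + -2·-59 + -1·-17 = -657
  a_7 = 4·-657 + -2·-198 + -1·-59 = -2173
  a_8 = 4·-2173 + -2·-657 + -1·-198 = -7180
  a_9 = 4·-7180 + -2·-2173 + -1·-657 = -23717
  a_10 = 4·-23717 + -2·-7180 + -1·-2173 = -78335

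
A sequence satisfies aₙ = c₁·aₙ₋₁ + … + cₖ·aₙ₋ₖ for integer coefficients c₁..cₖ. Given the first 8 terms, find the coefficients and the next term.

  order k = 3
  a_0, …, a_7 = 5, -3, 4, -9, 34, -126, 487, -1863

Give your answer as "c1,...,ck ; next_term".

  a_3 = -3·4 + 4·-3 + 3·5 = -9
  a_4 = -3·-9 + 4·4 + 3·-3 = 34
  a_5 = -3·34 + 4·-9 + 3·4 = -126
  a_6 = -3·-126 + 4·34 + 3·-9 = 487
  a_7 = -3·487 + 4·-126 + 3·34 = -1863
  a_8 = -3·-1863 + 4·487 + 3·-126 = 7159

-3,4,3 ; 7159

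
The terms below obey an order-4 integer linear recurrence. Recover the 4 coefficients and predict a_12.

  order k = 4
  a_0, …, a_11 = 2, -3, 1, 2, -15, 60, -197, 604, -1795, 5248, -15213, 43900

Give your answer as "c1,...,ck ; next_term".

  a_4 = -4·2 + -3·1 + 0·-3 + -2·2 = -15
  a_5 = -4·-15 + -3·2 + 0·1 + -2·-3 = 60
  a_6 = -4·60 + -3·-15 + 0·2 + -2·1 = -197
  a_7 = -4·-197 + -3·60 + 0·-15 + -2·2 = 604
  a_8 = -4·604 + -3·-197 + 0·60 + -2·-15 = -1795
  a_9 = -4·-1795 + -3·604 + 0·-197 + -2·60 = 5248
  a_10 = -4·5248 + -3·-1795 + 0·604 + -2·-197 = -15213
  a_11 = -4·-15213 + -3·5248 + 0·-1795 + -2·604 = 43900
  a_12 = -4·43900 + -3·-15213 + 0·5248 + -2·-1795 = -126371

-4,-3,0,-2 ; -126371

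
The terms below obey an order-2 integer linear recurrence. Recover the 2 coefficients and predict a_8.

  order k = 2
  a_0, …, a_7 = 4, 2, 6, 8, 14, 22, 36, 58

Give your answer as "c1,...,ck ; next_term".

  a_2 = 1·2 + 1·4 = 6
  a_3 = 1·6 + 1·2 = 8
  a_4 = 1·8 + 1·6 = 14
  a_5 = 1·14 + 1·8 = 22
  a_6 = 1·22 + 1·14 = 36
  a_7 = 1·36 + 1·22 = 58
  a_8 = 1·58 + 1·36 = 94

1,1 ; 94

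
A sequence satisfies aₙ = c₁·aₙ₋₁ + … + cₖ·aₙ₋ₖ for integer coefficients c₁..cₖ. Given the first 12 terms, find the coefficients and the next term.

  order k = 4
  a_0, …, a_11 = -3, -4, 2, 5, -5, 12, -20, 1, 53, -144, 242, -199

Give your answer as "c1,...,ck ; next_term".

  a_4 = -2·5 + -2·2 + 0·-4 + -3·-3 = -5
  a_5 = -2·-5 + -2·5 + 0·2 + -3·-4 = 12
  a_6 = -2·12 + -2·-5 + 0·5 + -3·2 = -20
  a_7 = -2·-20 + -2·12 + 0·-5 + -3·5 = 1
  a_8 = -2·1 + -2·-20 + 0·12 + -3·-5 = 53
  a_9 = -2·53 + -2·1 + 0·-20 + -3·12 = -144
  a_10 = -2·-144 + -2·53 + 0·1 + -3·-20 = 242
  a_11 = -2·242 + -2·-144 + 0·53 + -3·1 = -199
  a_12 = -2·-199 + -2·242 + 0·-144 + -3·53 = -245

-2,-2,0,-3 ; -245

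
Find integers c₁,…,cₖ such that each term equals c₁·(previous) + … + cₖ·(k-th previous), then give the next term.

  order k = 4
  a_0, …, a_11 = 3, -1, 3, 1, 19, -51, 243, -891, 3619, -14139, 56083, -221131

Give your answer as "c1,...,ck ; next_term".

  a_4 = -3·1 + 4·3 + 2·-1 + 4·3 = 19
  a_5 = -3·19 + 4·1 + 2·3 + 4·-1 = -51
  a_6 = -3·-51 + 4·19 + 2·1 + 4·3 = 243
  a_7 = -3·243 + 4·-51 + 2·19 + 4·1 = -891
  a_8 = -3·-891 + 4·243 + 2·-51 + 4·19 = 3619
  a_9 = -3·3619 + 4·-891 + 2·243 + 4·-51 = -14139
  a_10 = -3·-14139 + 4·3619 + 2·-891 + 4·243 = 56083
  a_11 = -3·56083 + 4·-14139 + 2·3619 + 4·-891 = -221131
  a_12 = -3·-221131 + 4·56083 + 2·-14139 + 4·3619 = 873923

-3,4,2,4 ; 873923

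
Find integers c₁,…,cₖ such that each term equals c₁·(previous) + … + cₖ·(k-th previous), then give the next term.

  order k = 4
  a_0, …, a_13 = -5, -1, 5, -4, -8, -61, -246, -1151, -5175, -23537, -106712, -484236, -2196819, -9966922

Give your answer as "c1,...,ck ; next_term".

  a_4 = 4·-4 + 3·5 + -3·-1 + 2·-5 = -8
  a_5 = 4·-8 + 3·-4 + -3·5 + 2·-1 = -61
  a_6 = 4·-61 + 3·-8 + -3·-4 + 2·5 = -246
  a_7 = 4·-246 + 3·-61 + -3·-8 + 2·-4 = -1151
  a_8 = 4·-1151 + 3·-246 + -3·-61 + 2·-8 = -5175
  a_9 = 4·-5175 + 3·-1151 + -3·-246 + 2·-61 = -23537
  a_10 = 4·-23537 + 3·-5175 + -3·-1151 + 2·-246 = -106712
  a_11 = 4·-106712 + 3·-23537 + -3·-5175 + 2·-1151 = -484236
  a_12 = 4·-484236 + 3·-106712 + -3·-23537 + 2·-5175 = -2196819
  a_13 = 4·-2196819 + 3·-484236 + -3·-106712 + 2·-23537 = -9966922
  a_14 = 4·-9966922 + 3·-2196819 + -3·-484236 + 2·-106712 = -45218861

4,3,-3,2 ; -45218861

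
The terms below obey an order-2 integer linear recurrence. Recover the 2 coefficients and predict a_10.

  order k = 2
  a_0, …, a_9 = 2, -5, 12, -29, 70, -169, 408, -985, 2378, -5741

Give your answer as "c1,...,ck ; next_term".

  a_2 = -2·-5 + 1·2 = 12
  a_3 = -2·12 + 1·-5 = -29
  a_4 = -2·-29 + 1·12 = 70
  a_5 = -2·70 + 1·-29 = -169
  a_6 = -2·-169 + 1·70 = 408
  a_7 = -2·408 + 1·-169 = -985
  a_8 = -2·-985 + 1·408 = 2378
  a_9 = -2·2378 + 1·-985 = -5741
  a_10 = -2·-5741 + 1·2378 = 13860

-2,1 ; 13860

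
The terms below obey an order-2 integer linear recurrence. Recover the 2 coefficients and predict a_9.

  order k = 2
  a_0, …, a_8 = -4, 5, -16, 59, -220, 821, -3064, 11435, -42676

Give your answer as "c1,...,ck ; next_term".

  a_2 = -4·5 + -1·-4 = -16
  a_3 = -4·-16 + -1·5 = 59
  a_4 = -4·59 + -1·-16 = -220
  a_5 = -4·-220 + -1·59 = 821
  a_6 = -4·821 + -1·-220 = -3064
  a_7 = -4·-3064 + -1·821 = 11435
  a_8 = -4·11435 + -1·-3064 = -42676
  a_9 = -4·-42676 + -1·11435 = 159269

-4,-1 ; 159269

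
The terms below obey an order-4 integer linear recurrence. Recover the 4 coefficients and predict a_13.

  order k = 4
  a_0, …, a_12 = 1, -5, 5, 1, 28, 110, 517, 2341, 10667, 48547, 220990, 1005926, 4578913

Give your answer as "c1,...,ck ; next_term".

4,3,-2,-1 ; 20842903

  a_4 = 4·1 + 3·5 + -2·-5 + -1·1 = 28
  a_5 = 4·28 + 3·1 + -2·5 + -1·-5 = 110
  a_6 = 4·110 + 3·28 + -2·1 + -1·5 = 517
  a_7 = 4·517 + 3·110 + -2·28 + -1·1 = 2341
  a_8 = 4·2341 + 3·517 + -2·110 + -1·28 = 10667
  a_9 = 4·10667 + 3·2341 + -2·517 + -1·110 = 48547
  a_10 = 4·48547 + 3·10667 + -2·2341 + -1·517 = 220990
  a_11 = 4·220990 + 3·48547 + -2·10667 + -1·2341 = 1005926
  a_12 = 4·1005926 + 3·220990 + -2·48547 + -1·10667 = 4578913
  a_13 = 4·4578913 + 3·1005926 + -2·220990 + -1·48547 = 20842903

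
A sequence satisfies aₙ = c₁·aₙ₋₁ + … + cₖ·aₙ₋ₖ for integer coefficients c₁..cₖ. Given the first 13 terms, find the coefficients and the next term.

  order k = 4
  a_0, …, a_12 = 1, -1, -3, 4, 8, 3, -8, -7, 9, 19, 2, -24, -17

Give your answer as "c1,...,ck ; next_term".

1,-1,0,1 ; 26

  a_4 = 1·4 + -1·-3 + 0·-1 + 1·1 = 8
  a_5 = 1·8 + -1·4 + 0·-3 + 1·-1 = 3
  a_6 = 1·3 + -1·8 + 0·4 + 1·-3 = -8
  a_7 = 1·-8 + -1·3 + 0·8 + 1·4 = -7
  a_8 = 1·-7 + -1·-8 + 0·3 + 1·8 = 9
  a_9 = 1·9 + -1·-7 + 0·-8 + 1·3 = 19
  a_10 = 1·19 + -1·9 + 0·-7 + 1·-8 = 2
  a_11 = 1·2 + -1·19 + 0·9 + 1·-7 = -24
  a_12 = 1·-24 + -1·2 + 0·19 + 1·9 = -17
  a_13 = 1·-17 + -1·-24 + 0·2 + 1·19 = 26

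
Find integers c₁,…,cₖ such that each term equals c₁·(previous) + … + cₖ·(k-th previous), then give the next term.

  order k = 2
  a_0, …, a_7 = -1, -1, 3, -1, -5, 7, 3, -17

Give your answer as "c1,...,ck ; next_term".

  a_2 = -1·-1 + -2·-1 = 3
  a_3 = -1·3 + -2·-1 = -1
  a_4 = -1·-1 + -2·3 = -5
  a_5 = -1·-5 + -2·-1 = 7
  a_6 = -1·7 + -2·-5 = 3
  a_7 = -1·3 + -2·7 = -17
  a_8 = -1·-17 + -2·3 = 11

-1,-2 ; 11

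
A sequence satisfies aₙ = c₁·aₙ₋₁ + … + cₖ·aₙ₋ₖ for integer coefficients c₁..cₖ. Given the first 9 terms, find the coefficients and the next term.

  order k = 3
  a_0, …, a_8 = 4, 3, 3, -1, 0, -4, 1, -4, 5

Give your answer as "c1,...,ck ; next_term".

  a_3 = 0·3 + 1·3 + -1·4 = -1
  a_4 = 0·-1 + 1·3 + -1·3 = 0
  a_5 = 0·0 + 1·-1 + -1·3 = -4
  a_6 = 0·-4 + 1·0 + -1·-1 = 1
  a_7 = 0·1 + 1·-4 + -1·0 = -4
  a_8 = 0·-4 + 1·1 + -1·-4 = 5
  a_9 = 0·5 + 1·-4 + -1·1 = -5

0,1,-1 ; -5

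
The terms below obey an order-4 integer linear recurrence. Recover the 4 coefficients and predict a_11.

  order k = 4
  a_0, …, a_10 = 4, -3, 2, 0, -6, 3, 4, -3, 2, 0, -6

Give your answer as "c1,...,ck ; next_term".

0,-1,0,-1 ; 3

  a_4 = 0·0 + -1·2 + 0·-3 + -1·4 = -6
  a_5 = 0·-6 + -1·0 + 0·2 + -1·-3 = 3
  a_6 = 0·3 + -1·-6 + 0·0 + -1·2 = 4
  a_7 = 0·4 + -1·3 + 0·-6 + -1·0 = -3
  a_8 = 0·-3 + -1·4 + 0·3 + -1·-6 = 2
  a_9 = 0·2 + -1·-3 + 0·4 + -1·3 = 0
  a_10 = 0·0 + -1·2 + 0·-3 + -1·4 = -6
  a_11 = 0·-6 + -1·0 + 0·2 + -1·-3 = 3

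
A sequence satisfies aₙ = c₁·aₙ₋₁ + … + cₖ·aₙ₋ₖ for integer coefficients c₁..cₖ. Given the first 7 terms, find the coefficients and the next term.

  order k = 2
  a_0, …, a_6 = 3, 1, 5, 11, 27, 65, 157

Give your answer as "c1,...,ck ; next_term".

  a_2 = 2·1 + 1·3 = 5
  a_3 = 2·5 + 1·1 = 11
  a_4 = 2·11 + 1·5 = 27
  a_5 = 2·27 + 1·11 = 65
  a_6 = 2·65 + 1·27 = 157
  a_7 = 2·157 + 1·65 = 379

2,1 ; 379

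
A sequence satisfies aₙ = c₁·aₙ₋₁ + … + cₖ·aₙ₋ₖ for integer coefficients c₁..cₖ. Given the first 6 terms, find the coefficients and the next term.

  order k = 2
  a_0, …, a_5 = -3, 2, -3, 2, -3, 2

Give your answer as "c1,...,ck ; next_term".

0,1 ; -3

  a_2 = 0·2 + 1·-3 = -3
  a_3 = 0·-3 + 1·2 = 2
  a_4 = 0·2 + 1·-3 = -3
  a_5 = 0·-3 + 1·2 = 2
  a_6 = 0·2 + 1·-3 = -3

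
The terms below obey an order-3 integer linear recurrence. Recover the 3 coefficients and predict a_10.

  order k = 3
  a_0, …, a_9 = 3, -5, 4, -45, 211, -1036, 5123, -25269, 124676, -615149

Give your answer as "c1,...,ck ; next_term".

-4,4,-3 ; 3035107

  a_3 = -4·4 + 4·-5 + -3·3 = -45
  a_4 = -4·-45 + 4·4 + -3·-5 = 211
  a_5 = -4·211 + 4·-45 + -3·4 = -1036
  a_6 = -4·-1036 + 4·211 + -3·-45 = 5123
  a_7 = -4·5123 + 4·-1036 + -3·211 = -25269
  a_8 = -4·-25269 + 4·5123 + -3·-1036 = 124676
  a_9 = -4·124676 + 4·-25269 + -3·5123 = -615149
  a_10 = -4·-615149 + 4·124676 + -3·-25269 = 3035107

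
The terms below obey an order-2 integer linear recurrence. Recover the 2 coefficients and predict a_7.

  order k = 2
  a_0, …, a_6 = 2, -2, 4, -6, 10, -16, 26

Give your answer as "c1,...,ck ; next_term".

  a_2 = -1·-2 + 1·2 = 4
  a_3 = -1·4 + 1·-2 = -6
  a_4 = -1·-6 + 1·4 = 10
  a_5 = -1·10 + 1·-6 = -16
  a_6 = -1·-16 + 1·10 = 26
  a_7 = -1·26 + 1·-16 = -42

-1,1 ; -42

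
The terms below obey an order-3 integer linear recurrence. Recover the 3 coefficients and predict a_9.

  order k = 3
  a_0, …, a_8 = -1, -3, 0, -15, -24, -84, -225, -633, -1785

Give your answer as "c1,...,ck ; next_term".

1,4,3 ; -4992

  a_3 = 1·0 + 4·-3 + 3·-1 = -15
  a_4 = 1·-15 + 4·0 + 3·-3 = -24
  a_5 = 1·-24 + 4·-15 + 3·0 = -84
  a_6 = 1·-84 + 4·-24 + 3·-15 = -225
  a_7 = 1·-225 + 4·-84 + 3·-24 = -633
  a_8 = 1·-633 + 4·-225 + 3·-84 = -1785
  a_9 = 1·-1785 + 4·-633 + 3·-225 = -4992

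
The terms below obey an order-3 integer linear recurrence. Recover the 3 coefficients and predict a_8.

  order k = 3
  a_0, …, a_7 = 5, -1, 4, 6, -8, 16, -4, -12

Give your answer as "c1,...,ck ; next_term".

  a_3 = -1·4 + 0·-1 + 2·5 = 6
  a_4 = -1·6 + 0·4 + 2·-1 = -8
  a_5 = -1·-8 + 0·6 + 2·4 = 16
  a_6 = -1·16 + 0·-8 + 2·6 = -4
  a_7 = -1·-4 + 0·16 + 2·-8 = -12
  a_8 = -1·-12 + 0·-4 + 2·16 = 44

-1,0,2 ; 44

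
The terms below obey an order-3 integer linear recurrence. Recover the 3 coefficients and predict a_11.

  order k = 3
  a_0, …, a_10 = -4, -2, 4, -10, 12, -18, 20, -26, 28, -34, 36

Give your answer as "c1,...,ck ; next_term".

-1,1,1 ; -42

  a_3 = -1·4 + 1·-2 + 1·-4 = -10
  a_4 = -1·-10 + 1·4 + 1·-2 = 12
  a_5 = -1·12 + 1·-10 + 1·4 = -18
  a_6 = -1·-18 + 1·12 + 1·-10 = 20
  a_7 = -1·20 + 1·-18 + 1·12 = -26
  a_8 = -1·-26 + 1·20 + 1·-18 = 28
  a_9 = -1·28 + 1·-26 + 1·20 = -34
  a_10 = -1·-34 + 1·28 + 1·-26 = 36
  a_11 = -1·36 + 1·-34 + 1·28 = -42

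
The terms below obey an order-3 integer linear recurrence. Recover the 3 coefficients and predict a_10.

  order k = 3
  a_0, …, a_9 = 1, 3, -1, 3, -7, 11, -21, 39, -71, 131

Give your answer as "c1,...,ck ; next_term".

-1,1,-1 ; -241

  a_3 = -1·-1 + 1·3 + -1·1 = 3
  a_4 = -1·3 + 1·-1 + -1·3 = -7
  a_5 = -1·-7 + 1·3 + -1·-1 = 11
  a_6 = -1·11 + 1·-7 + -1·3 = -21
  a_7 = -1·-21 + 1·11 + -1·-7 = 39
  a_8 = -1·39 + 1·-21 + -1·11 = -71
  a_9 = -1·-71 + 1·39 + -1·-21 = 131
  a_10 = -1·131 + 1·-71 + -1·39 = -241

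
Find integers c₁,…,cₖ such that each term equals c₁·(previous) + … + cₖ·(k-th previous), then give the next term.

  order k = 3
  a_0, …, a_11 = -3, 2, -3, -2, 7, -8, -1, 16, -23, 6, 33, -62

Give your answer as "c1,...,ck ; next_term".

-1,-1,1 ; 35

  a_3 = -1·-3 + -1·2 + 1·-3 = -2
  a_4 = -1·-2 + -1·-3 + 1·2 = 7
  a_5 = -1·7 + -1·-2 + 1·-3 = -8
  a_6 = -1·-8 + -1·7 + 1·-2 = -1
  a_7 = -1·-1 + -1·-8 + 1·7 = 16
  a_8 = -1·16 + -1·-1 + 1·-8 = -23
  a_9 = -1·-23 + -1·16 + 1·-1 = 6
  a_10 = -1·6 + -1·-23 + 1·16 = 33
  a_11 = -1·33 + -1·6 + 1·-23 = -62
  a_12 = -1·-62 + -1·33 + 1·6 = 35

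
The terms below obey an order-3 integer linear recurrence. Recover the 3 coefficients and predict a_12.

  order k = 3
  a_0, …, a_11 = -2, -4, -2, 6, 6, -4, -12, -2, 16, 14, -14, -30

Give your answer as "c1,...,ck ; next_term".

0,-1,-1 ; 0

  a_3 = 0·-2 + -1·-4 + -1·-2 = 6
  a_4 = 0·6 + -1·-2 + -1·-4 = 6
  a_5 = 0·6 + -1·6 + -1·-2 = -4
  a_6 = 0·-4 + -1·6 + -1·6 = -12
  a_7 = 0·-12 + -1·-4 + -1·6 = -2
  a_8 = 0·-2 + -1·-12 + -1·-4 = 16
  a_9 = 0·16 + -1·-2 + -1·-12 = 14
  a_10 = 0·14 + -1·16 + -1·-2 = -14
  a_11 = 0·-14 + -1·14 + -1·16 = -30
  a_12 = 0·-30 + -1·-14 + -1·14 = 0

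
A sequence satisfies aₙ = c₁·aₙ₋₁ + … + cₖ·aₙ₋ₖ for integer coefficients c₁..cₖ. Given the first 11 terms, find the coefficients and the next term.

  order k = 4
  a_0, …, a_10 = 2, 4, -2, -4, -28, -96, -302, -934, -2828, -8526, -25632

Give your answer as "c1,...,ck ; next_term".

  a_4 = 3·-4 + 1·-2 + -2·4 + -3·2 = -28
  a_5 = 3·-28 + 1·-4 + -2·-2 + -3·4 = -96
  a_6 = 3·-96 + 1·-28 + -2·-4 + -3·-2 = -302
  a_7 = 3·-302 + 1·-96 + -2·-28 + -3·-4 = -934
  a_8 = 3·-934 + 1·-302 + -2·-96 + -3·-28 = -2828
  a_9 = 3·-2828 + 1·-934 + -2·-302 + -3·-96 = -8526
  a_10 = 3·-8526 + 1·-2828 + -2·-934 + -3·-302 = -25632
  a_11 = 3·-25632 + 1·-8526 + -2·-2828 + -3·-934 = -76964

3,1,-2,-3 ; -76964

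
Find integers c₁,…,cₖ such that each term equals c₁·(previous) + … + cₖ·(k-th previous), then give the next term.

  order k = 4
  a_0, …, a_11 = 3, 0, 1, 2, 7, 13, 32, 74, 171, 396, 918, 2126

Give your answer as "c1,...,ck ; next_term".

  a_4 = 1·2 + 2·1 + 2·0 + 1·3 = 7
  a_5 = 1·7 + 2·2 + 2·1 + 1·0 = 13
  a_6 = 1·13 + 2·7 + 2·2 + 1·1 = 32
  a_7 = 1·32 + 2·13 + 2·7 + 1·2 = 74
  a_8 = 1·74 + 2·32 + 2·13 + 1·7 = 171
  a_9 = 1·171 + 2·74 + 2·32 + 1·13 = 396
  a_10 = 1·396 + 2·171 + 2·74 + 1·32 = 918
  a_11 = 1·918 + 2·396 + 2·171 + 1·74 = 2126
  a_12 = 1·2126 + 2·918 + 2·396 + 1·171 = 4925

1,2,2,1 ; 4925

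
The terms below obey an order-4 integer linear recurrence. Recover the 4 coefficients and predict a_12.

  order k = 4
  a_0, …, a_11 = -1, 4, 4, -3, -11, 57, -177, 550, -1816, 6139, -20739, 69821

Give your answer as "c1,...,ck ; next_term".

  a_4 = -4·-3 + -3·4 + -2·4 + 3·-1 = -11
  a_5 = -4·-11 + -3·-3 + -2·4 + 3·4 = 57
  a_6 = -4·57 + -3·-11 + -2·-3 + 3·4 = -177
  a_7 = -4·-177 + -3·57 + -2·-11 + 3·-3 = 550
  a_8 = -4·550 + -3·-177 + -2·57 + 3·-11 = -1816
  a_9 = -4·-1816 + -3·550 + -2·-177 + 3·57 = 6139
  a_10 = -4·6139 + -3·-1816 + -2·550 + 3·-177 = -20739
  a_11 = -4·-20739 + -3·6139 + -2·-1816 + 3·550 = 69821
  a_12 = -4·69821 + -3·-20739 + -2·6139 + 3·-1816 = -234793

-4,-3,-2,3 ; -234793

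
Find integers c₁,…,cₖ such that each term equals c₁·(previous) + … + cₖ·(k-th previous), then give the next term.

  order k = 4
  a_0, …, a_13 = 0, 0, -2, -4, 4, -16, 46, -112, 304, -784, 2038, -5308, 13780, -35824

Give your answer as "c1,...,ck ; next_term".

  a_4 = -2·-4 + 2·-2 + 0·0 + -3·0 = 4
  a_5 = -2·4 + 2·-4 + 0·-2 + -3·0 = -16
  a_6 = -2·-16 + 2·4 + 0·-4 + -3·-2 = 46
  a_7 = -2·46 + 2·-16 + 0·4 + -3·-4 = -112
  a_8 = -2·-112 + 2·46 + 0·-16 + -3·4 = 304
  a_9 = -2·304 + 2·-112 + 0·46 + -3·-16 = -784
  a_10 = -2·-784 + 2·304 + 0·-112 + -3·46 = 2038
  a_11 = -2·2038 + 2·-784 + 0·304 + -3·-112 = -5308
  a_12 = -2·-5308 + 2·2038 + 0·-784 + -3·304 = 13780
  a_13 = -2·13780 + 2·-5308 + 0·2038 + -3·-784 = -35824
  a_14 = -2·-35824 + 2·13780 + 0·-5308 + -3·2038 = 93094

-2,2,0,-3 ; 93094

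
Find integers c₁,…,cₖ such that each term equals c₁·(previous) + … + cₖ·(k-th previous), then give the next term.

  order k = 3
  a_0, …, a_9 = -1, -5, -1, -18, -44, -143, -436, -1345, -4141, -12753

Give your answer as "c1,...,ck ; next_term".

2,3,1 ; -39274

  a_3 = 2·-1 + 3·-5 + 1·-1 = -18
  a_4 = 2·-18 + 3·-1 + 1·-5 = -44
  a_5 = 2·-44 + 3·-18 + 1·-1 = -143
  a_6 = 2·-143 + 3·-44 + 1·-18 = -436
  a_7 = 2·-436 + 3·-143 + 1·-44 = -1345
  a_8 = 2·-1345 + 3·-436 + 1·-143 = -4141
  a_9 = 2·-4141 + 3·-1345 + 1·-436 = -12753
  a_10 = 2·-12753 + 3·-4141 + 1·-1345 = -39274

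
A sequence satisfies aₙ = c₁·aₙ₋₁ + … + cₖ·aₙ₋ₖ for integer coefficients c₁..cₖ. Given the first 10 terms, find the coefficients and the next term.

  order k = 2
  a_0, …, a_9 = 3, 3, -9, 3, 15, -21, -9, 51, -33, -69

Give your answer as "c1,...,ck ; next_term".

  a_2 = -1·3 + -2·3 = -9
  a_3 = -1·-9 + -2·3 = 3
  a_4 = -1·3 + -2·-9 = 15
  a_5 = -1·15 + -2·3 = -21
  a_6 = -1·-21 + -2·15 = -9
  a_7 = -1·-9 + -2·-21 = 51
  a_8 = -1·51 + -2·-9 = -33
  a_9 = -1·-33 + -2·51 = -69
  a_10 = -1·-69 + -2·-33 = 135

-1,-2 ; 135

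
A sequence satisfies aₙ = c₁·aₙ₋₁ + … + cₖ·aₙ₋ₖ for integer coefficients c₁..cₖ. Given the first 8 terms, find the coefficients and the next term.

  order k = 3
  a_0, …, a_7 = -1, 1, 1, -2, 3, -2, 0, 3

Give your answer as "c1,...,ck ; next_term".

-1,0,1 ; -5

  a_3 = -1·1 + 0·1 + 1·-1 = -2
  a_4 = -1·-2 + 0·1 + 1·1 = 3
  a_5 = -1·3 + 0·-2 + 1·1 = -2
  a_6 = -1·-2 + 0·3 + 1·-2 = 0
  a_7 = -1·0 + 0·-2 + 1·3 = 3
  a_8 = -1·3 + 0·0 + 1·-2 = -5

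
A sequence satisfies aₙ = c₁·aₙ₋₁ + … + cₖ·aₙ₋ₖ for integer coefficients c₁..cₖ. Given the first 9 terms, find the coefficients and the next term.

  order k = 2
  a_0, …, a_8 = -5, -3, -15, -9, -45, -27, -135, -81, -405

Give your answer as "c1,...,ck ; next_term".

  a_2 = 0·-3 + 3·-5 = -15
  a_3 = 0·-15 + 3·-3 = -9
  a_4 = 0·-9 + 3·-15 = -45
  a_5 = 0·-45 + 3·-9 = -27
  a_6 = 0·-27 + 3·-45 = -135
  a_7 = 0·-135 + 3·-27 = -81
  a_8 = 0·-81 + 3·-135 = -405
  a_9 = 0·-405 + 3·-81 = -243

0,3 ; -243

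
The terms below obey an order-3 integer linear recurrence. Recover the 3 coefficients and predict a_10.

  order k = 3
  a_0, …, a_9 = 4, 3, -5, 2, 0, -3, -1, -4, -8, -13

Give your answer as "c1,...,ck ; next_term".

  a_3 = 1·-5 + 1·3 + 1·4 = 2
  a_4 = 1·2 + 1·-5 + 1·3 = 0
  a_5 = 1·0 + 1·2 + 1·-5 = -3
  a_6 = 1·-3 + 1·0 + 1·2 = -1
  a_7 = 1·-1 + 1·-3 + 1·0 = -4
  a_8 = 1·-4 + 1·-1 + 1·-3 = -8
  a_9 = 1·-8 + 1·-4 + 1·-1 = -13
  a_10 = 1·-13 + 1·-8 + 1·-4 = -25

1,1,1 ; -25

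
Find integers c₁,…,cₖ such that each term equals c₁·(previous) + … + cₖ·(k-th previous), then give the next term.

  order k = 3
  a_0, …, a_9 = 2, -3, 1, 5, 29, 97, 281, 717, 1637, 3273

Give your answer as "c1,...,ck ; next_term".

4,-3,-4 ; 5313

  a_3 = 4·1 + -3·-3 + -4·2 = 5
  a_4 = 4·5 + -3·1 + -4·-3 = 29
  a_5 = 4·29 + -3·5 + -4·1 = 97
  a_6 = 4·97 + -3·29 + -4·5 = 281
  a_7 = 4·281 + -3·97 + -4·29 = 717
  a_8 = 4·717 + -3·281 + -4·97 = 1637
  a_9 = 4·1637 + -3·717 + -4·281 = 3273
  a_10 = 4·3273 + -3·1637 + -4·717 = 5313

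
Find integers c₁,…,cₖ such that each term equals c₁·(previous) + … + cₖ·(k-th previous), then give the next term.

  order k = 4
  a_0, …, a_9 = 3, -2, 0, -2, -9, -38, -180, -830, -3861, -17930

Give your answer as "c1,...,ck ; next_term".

4,4,-4,-3 ; -83304

  a_4 = 4·-2 + 4·0 + -4·-2 + -3·3 = -9
  a_5 = 4·-9 + 4·-2 + -4·0 + -3·-2 = -38
  a_6 = 4·-38 + 4·-9 + -4·-2 + -3·0 = -180
  a_7 = 4·-180 + 4·-38 + -4·-9 + -3·-2 = -830
  a_8 = 4·-830 + 4·-180 + -4·-38 + -3·-9 = -3861
  a_9 = 4·-3861 + 4·-830 + -4·-180 + -3·-38 = -17930
  a_10 = 4·-17930 + 4·-3861 + -4·-830 + -3·-180 = -83304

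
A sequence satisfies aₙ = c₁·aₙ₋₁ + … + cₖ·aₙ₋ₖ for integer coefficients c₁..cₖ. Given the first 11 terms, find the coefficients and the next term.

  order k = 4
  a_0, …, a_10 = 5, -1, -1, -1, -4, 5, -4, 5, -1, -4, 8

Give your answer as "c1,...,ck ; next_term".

-1,0,0,-1 ; -13

  a_4 = -1·-1 + 0·-1 + 0·-1 + -1·5 = -4
  a_5 = -1·-4 + 0·-1 + 0·-1 + -1·-1 = 5
  a_6 = -1·5 + 0·-4 + 0·-1 + -1·-1 = -4
  a_7 = -1·-4 + 0·5 + 0·-4 + -1·-1 = 5
  a_8 = -1·5 + 0·-4 + 0·5 + -1·-4 = -1
  a_9 = -1·-1 + 0·5 + 0·-4 + -1·5 = -4
  a_10 = -1·-4 + 0·-1 + 0·5 + -1·-4 = 8
  a_11 = -1·8 + 0·-4 + 0·-1 + -1·5 = -13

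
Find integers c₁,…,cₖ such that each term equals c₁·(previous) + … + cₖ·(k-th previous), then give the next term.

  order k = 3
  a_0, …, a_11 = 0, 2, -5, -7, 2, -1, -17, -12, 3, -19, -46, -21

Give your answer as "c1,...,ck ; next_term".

1,-1,2 ; -13

  a_3 = 1·-5 + -1·2 + 2·0 = -7
  a_4 = 1·-7 + -1·-5 + 2·2 = 2
  a_5 = 1·2 + -1·-7 + 2·-5 = -1
  a_6 = 1·-1 + -1·2 + 2·-7 = -17
  a_7 = 1·-17 + -1·-1 + 2·2 = -12
  a_8 = 1·-12 + -1·-17 + 2·-1 = 3
  a_9 = 1·3 + -1·-12 + 2·-17 = -19
  a_10 = 1·-19 + -1·3 + 2·-12 = -46
  a_11 = 1·-46 + -1·-19 + 2·3 = -21
  a_12 = 1·-21 + -1·-46 + 2·-19 = -13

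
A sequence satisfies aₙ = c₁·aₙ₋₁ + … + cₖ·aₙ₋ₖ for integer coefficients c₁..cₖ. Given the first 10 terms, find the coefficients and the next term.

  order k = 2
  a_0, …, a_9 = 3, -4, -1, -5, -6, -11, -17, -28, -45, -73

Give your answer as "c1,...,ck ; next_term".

1,1 ; -118

  a_2 = 1·-4 + 1·3 = -1
  a_3 = 1·-1 + 1·-4 = -5
  a_4 = 1·-5 + 1·-1 = -6
  a_5 = 1·-6 + 1·-5 = -11
  a_6 = 1·-11 + 1·-6 = -17
  a_7 = 1·-17 + 1·-11 = -28
  a_8 = 1·-28 + 1·-17 = -45
  a_9 = 1·-45 + 1·-28 = -73
  a_10 = 1·-73 + 1·-45 = -118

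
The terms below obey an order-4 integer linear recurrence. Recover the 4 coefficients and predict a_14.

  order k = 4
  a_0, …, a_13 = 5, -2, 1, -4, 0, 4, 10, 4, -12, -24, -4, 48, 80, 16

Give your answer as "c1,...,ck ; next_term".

2,-2,0,2 ; -136

  a_4 = 2·-4 + -2·1 + 0·-2 + 2·5 = 0
  a_5 = 2·0 + -2·-4 + 0·1 + 2·-2 = 4
  a_6 = 2·4 + -2·0 + 0·-4 + 2·1 = 10
  a_7 = 2·10 + -2·4 + 0·0 + 2·-4 = 4
  a_8 = 2·4 + -2·10 + 0·4 + 2·0 = -12
  a_9 = 2·-12 + -2·4 + 0·10 + 2·4 = -24
  a_10 = 2·-24 + -2·-12 + 0·4 + 2·10 = -4
  a_11 = 2·-4 + -2·-24 + 0·-12 + 2·4 = 48
  a_12 = 2·48 + -2·-4 + 0·-24 + 2·-12 = 80
  a_13 = 2·80 + -2·48 + 0·-4 + 2·-24 = 16
  a_14 = 2·16 + -2·80 + 0·48 + 2·-4 = -136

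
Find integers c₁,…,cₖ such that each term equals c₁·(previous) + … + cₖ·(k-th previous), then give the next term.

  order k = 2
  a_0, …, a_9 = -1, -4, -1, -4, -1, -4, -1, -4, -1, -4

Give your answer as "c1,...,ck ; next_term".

0,1 ; -1

  a_2 = 0·-4 + 1·-1 = -1
  a_3 = 0·-1 + 1·-4 = -4
  a_4 = 0·-4 + 1·-1 = -1
  a_5 = 0·-1 + 1·-4 = -4
  a_6 = 0·-4 + 1·-1 = -1
  a_7 = 0·-1 + 1·-4 = -4
  a_8 = 0·-4 + 1·-1 = -1
  a_9 = 0·-1 + 1·-4 = -4
  a_10 = 0·-4 + 1·-1 = -1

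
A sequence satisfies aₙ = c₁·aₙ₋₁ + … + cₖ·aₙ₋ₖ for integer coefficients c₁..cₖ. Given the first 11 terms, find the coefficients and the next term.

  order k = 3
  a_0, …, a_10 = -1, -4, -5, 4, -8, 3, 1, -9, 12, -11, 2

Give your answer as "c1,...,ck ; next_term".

-1,0,1 ; 10

  a_3 = -1·-5 + 0·-4 + 1·-1 = 4
  a_4 = -1·4 + 0·-5 + 1·-4 = -8
  a_5 = -1·-8 + 0·4 + 1·-5 = 3
  a_6 = -1·3 + 0·-8 + 1·4 = 1
  a_7 = -1·1 + 0·3 + 1·-8 = -9
  a_8 = -1·-9 + 0·1 + 1·3 = 12
  a_9 = -1·12 + 0·-9 + 1·1 = -11
  a_10 = -1·-11 + 0·12 + 1·-9 = 2
  a_11 = -1·2 + 0·-11 + 1·12 = 10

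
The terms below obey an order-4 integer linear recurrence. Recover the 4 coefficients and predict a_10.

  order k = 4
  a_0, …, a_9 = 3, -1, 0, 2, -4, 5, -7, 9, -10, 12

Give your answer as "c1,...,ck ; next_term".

-1,0,-1,-1 ; -14

  a_4 = -1·2 + 0·0 + -1·-1 + -1·3 = -4
  a_5 = -1·-4 + 0·2 + -1·0 + -1·-1 = 5
  a_6 = -1·5 + 0·-4 + -1·2 + -1·0 = -7
  a_7 = -1·-7 + 0·5 + -1·-4 + -1·2 = 9
  a_8 = -1·9 + 0·-7 + -1·5 + -1·-4 = -10
  a_9 = -1·-10 + 0·9 + -1·-7 + -1·5 = 12
  a_10 = -1·12 + 0·-10 + -1·9 + -1·-7 = -14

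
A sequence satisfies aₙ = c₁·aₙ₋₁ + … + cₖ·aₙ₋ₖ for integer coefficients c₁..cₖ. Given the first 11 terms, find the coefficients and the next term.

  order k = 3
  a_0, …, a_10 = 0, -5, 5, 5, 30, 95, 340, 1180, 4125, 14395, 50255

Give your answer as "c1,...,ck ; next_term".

  a_3 = 3·5 + 2·-5 + -1·0 = 5
  a_4 = 3·5 + 2·5 + -1·-5 = 30
  a_5 = 3·30 + 2·5 + -1·5 = 95
  a_6 = 3·95 + 2·30 + -1·5 = 340
  a_7 = 3·340 + 2·95 + -1·30 = 1180
  a_8 = 3·1180 + 2·340 + -1·95 = 4125
  a_9 = 3·4125 + 2·1180 + -1·340 = 14395
  a_10 = 3·14395 + 2·4125 + -1·1180 = 50255
  a_11 = 3·50255 + 2·14395 + -1·4125 = 175430

3,2,-1 ; 175430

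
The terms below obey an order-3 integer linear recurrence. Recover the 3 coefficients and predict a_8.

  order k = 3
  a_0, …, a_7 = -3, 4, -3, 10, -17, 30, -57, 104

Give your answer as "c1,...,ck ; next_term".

-1,1,-1 ; -191

  a_3 = -1·-3 + 1·4 + -1·-3 = 10
  a_4 = -1·10 + 1·-3 + -1·4 = -17
  a_5 = -1·-17 + 1·10 + -1·-3 = 30
  a_6 = -1·30 + 1·-17 + -1·10 = -57
  a_7 = -1·-57 + 1·30 + -1·-17 = 104
  a_8 = -1·104 + 1·-57 + -1·30 = -191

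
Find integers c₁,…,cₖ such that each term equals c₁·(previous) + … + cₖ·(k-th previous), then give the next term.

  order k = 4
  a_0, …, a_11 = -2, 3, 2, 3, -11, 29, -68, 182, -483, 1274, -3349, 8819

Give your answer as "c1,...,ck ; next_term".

-2,1,-1,2 ; -23227

  a_4 = -2·3 + 1·2 + -1·3 + 2·-2 = -11
  a_5 = -2·-11 + 1·3 + -1·2 + 2·3 = 29
  a_6 = -2·29 + 1·-11 + -1·3 + 2·2 = -68
  a_7 = -2·-68 + 1·29 + -1·-11 + 2·3 = 182
  a_8 = -2·182 + 1·-68 + -1·29 + 2·-11 = -483
  a_9 = -2·-483 + 1·182 + -1·-68 + 2·29 = 1274
  a_10 = -2·1274 + 1·-483 + -1·182 + 2·-68 = -3349
  a_11 = -2·-3349 + 1·1274 + -1·-483 + 2·182 = 8819
  a_12 = -2·8819 + 1·-3349 + -1·1274 + 2·-483 = -23227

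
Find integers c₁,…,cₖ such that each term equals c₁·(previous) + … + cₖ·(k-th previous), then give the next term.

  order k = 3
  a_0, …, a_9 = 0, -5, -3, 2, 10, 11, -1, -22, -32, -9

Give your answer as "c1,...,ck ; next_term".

1,-1,-1 ; 45

  a_3 = 1·-3 + -1·-5 + -1·0 = 2
  a_4 = 1·2 + -1·-3 + -1·-5 = 10
  a_5 = 1·10 + -1·2 + -1·-3 = 11
  a_6 = 1·11 + -1·10 + -1·2 = -1
  a_7 = 1·-1 + -1·11 + -1·10 = -22
  a_8 = 1·-22 + -1·-1 + -1·11 = -32
  a_9 = 1·-32 + -1·-22 + -1·-1 = -9
  a_10 = 1·-9 + -1·-32 + -1·-22 = 45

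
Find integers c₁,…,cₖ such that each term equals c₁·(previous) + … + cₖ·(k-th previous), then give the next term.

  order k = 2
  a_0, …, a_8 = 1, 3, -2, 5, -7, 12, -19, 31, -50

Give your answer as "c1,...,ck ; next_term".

-1,1 ; 81

  a_2 = -1·3 + 1·1 = -2
  a_3 = -1·-2 + 1·3 = 5
  a_4 = -1·5 + 1·-2 = -7
  a_5 = -1·-7 + 1·5 = 12
  a_6 = -1·12 + 1·-7 = -19
  a_7 = -1·-19 + 1·12 = 31
  a_8 = -1·31 + 1·-19 = -50
  a_9 = -1·-50 + 1·31 = 81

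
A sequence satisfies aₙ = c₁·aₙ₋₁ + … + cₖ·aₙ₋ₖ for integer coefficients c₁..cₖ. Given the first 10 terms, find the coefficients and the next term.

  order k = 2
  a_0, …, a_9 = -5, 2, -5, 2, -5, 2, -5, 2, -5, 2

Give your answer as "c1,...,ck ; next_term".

0,1 ; -5

  a_2 = 0·2 + 1·-5 = -5
  a_3 = 0·-5 + 1·2 = 2
  a_4 = 0·2 + 1·-5 = -5
  a_5 = 0·-5 + 1·2 = 2
  a_6 = 0·2 + 1·-5 = -5
  a_7 = 0·-5 + 1·2 = 2
  a_8 = 0·2 + 1·-5 = -5
  a_9 = 0·-5 + 1·2 = 2
  a_10 = 0·2 + 1·-5 = -5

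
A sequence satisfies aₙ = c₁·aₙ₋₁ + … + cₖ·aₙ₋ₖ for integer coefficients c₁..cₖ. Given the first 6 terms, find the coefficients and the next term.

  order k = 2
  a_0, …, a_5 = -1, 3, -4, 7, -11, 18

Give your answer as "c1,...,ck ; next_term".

  a_2 = -1·3 + 1·-1 = -4
  a_3 = -1·-4 + 1·3 = 7
  a_4 = -1·7 + 1·-4 = -11
  a_5 = -1·-11 + 1·7 = 18
  a_6 = -1·18 + 1·-11 = -29

-1,1 ; -29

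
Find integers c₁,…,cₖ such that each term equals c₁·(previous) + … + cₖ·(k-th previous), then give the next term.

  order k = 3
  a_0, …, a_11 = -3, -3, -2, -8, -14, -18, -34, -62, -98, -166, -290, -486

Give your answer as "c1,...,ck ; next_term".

  a_3 = 1·-2 + 0·-3 + 2·-3 = -8
  a_4 = 1·-8 + 0·-2 + 2·-3 = -14
  a_5 = 1·-14 + 0·-8 + 2·-2 = -18
  a_6 = 1·-18 + 0·-14 + 2·-8 = -34
  a_7 = 1·-34 + 0·-18 + 2·-14 = -62
  a_8 = 1·-62 + 0·-34 + 2·-18 = -98
  a_9 = 1·-98 + 0·-62 + 2·-34 = -166
  a_10 = 1·-166 + 0·-98 + 2·-62 = -290
  a_11 = 1·-290 + 0·-166 + 2·-98 = -486
  a_12 = 1·-486 + 0·-290 + 2·-166 = -818

1,0,2 ; -818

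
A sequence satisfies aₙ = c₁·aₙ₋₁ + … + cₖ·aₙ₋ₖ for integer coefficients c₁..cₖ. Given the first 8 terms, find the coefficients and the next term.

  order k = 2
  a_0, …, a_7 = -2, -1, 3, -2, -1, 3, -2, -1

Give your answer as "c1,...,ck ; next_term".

  a_2 = -1·-1 + -1·-2 = 3
  a_3 = -1·3 + -1·-1 = -2
  a_4 = -1·-2 + -1·3 = -1
  a_5 = -1·-1 + -1·-2 = 3
  a_6 = -1·3 + -1·-1 = -2
  a_7 = -1·-2 + -1·3 = -1
  a_8 = -1·-1 + -1·-2 = 3

-1,-1 ; 3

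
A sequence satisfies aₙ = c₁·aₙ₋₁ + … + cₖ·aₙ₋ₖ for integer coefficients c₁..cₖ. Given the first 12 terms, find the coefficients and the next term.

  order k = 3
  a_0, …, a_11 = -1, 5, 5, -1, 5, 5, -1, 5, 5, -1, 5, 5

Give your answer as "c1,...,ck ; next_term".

0,0,1 ; -1

  a_3 = 0·5 + 0·5 + 1·-1 = -1
  a_4 = 0·-1 + 0·5 + 1·5 = 5
  a_5 = 0·5 + 0·-1 + 1·5 = 5
  a_6 = 0·5 + 0·5 + 1·-1 = -1
  a_7 = 0·-1 + 0·5 + 1·5 = 5
  a_8 = 0·5 + 0·-1 + 1·5 = 5
  a_9 = 0·5 + 0·5 + 1·-1 = -1
  a_10 = 0·-1 + 0·5 + 1·5 = 5
  a_11 = 0·5 + 0·-1 + 1·5 = 5
  a_12 = 0·5 + 0·5 + 1·-1 = -1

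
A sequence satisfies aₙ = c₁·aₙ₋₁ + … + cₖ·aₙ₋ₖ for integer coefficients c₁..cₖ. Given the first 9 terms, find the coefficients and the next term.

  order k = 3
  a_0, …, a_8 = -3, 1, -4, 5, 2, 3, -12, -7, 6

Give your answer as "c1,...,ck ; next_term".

  a_3 = 0·-4 + -1·1 + -2·-3 = 5
  a_4 = 0·5 + -1·-4 + -2·1 = 2
  a_5 = 0·2 + -1·5 + -2·-4 = 3
  a_6 = 0·3 + -1·2 + -2·5 = -12
  a_7 = 0·-12 + -1·3 + -2·2 = -7
  a_8 = 0·-7 + -1·-12 + -2·3 = 6
  a_9 = 0·6 + -1·-7 + -2·-12 = 31

0,-1,-2 ; 31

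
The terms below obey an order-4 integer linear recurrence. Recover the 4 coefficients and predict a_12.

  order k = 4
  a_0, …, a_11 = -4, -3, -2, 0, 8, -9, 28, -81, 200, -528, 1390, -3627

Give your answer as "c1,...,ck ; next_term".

  a_4 = -2·0 + 1·-2 + -2·-3 + -1·-4 = 8
  a_5 = -2·8 + 1·0 + -2·-2 + -1·-3 = -9
  a_6 = -2·-9 + 1·8 + -2·0 + -1·-2 = 28
  a_7 = -2·28 + 1·-9 + -2·8 + -1·0 = -81
  a_8 = -2·-81 + 1·28 + -2·-9 + -1·8 = 200
  a_9 = -2·200 + 1·-81 + -2·28 + -1·-9 = -528
  a_10 = -2·-528 + 1·200 + -2·-81 + -1·28 = 1390
  a_11 = -2·1390 + 1·-528 + -2·200 + -1·-81 = -3627
  a_12 = -2·-3627 + 1·1390 + -2·-528 + -1·200 = 9500

-2,1,-2,-1 ; 9500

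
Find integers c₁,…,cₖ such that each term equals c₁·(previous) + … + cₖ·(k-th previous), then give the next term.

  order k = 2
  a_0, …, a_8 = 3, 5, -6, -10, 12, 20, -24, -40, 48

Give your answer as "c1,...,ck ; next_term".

  a_2 = 0·5 + -2·3 = -6
  a_3 = 0·-6 + -2·5 = -10
  a_4 = 0·-10 + -2·-6 = 12
  a_5 = 0·12 + -2·-10 = 20
  a_6 = 0·20 + -2·12 = -24
  a_7 = 0·-24 + -2·20 = -40
  a_8 = 0·-40 + -2·-24 = 48
  a_9 = 0·48 + -2·-40 = 80

0,-2 ; 80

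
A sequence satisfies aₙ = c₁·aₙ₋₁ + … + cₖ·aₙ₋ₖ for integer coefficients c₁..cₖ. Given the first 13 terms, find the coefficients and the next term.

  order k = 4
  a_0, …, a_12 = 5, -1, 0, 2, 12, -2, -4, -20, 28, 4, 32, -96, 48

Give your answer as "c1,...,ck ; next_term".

  a_4 = 0·2 + 0·0 + -2·-1 + 2·5 = 12
  a_5 = 0·12 + 0·2 + -2·0 + 2·-1 = -2
  a_6 = 0·-2 + 0·12 + -2·2 + 2·0 = -4
  a_7 = 0·-4 + 0·-2 + -2·12 + 2·2 = -20
  a_8 = 0·-20 + 0·-4 + -2·-2 + 2·12 = 28
  a_9 = 0·28 + 0·-20 + -2·-4 + 2·-2 = 4
  a_10 = 0·4 + 0·28 + -2·-20 + 2·-4 = 32
  a_11 = 0·32 + 0·4 + -2·28 + 2·-20 = -96
  a_12 = 0·-96 + 0·32 + -2·4 + 2·28 = 48
  a_13 = 0·48 + 0·-96 + -2·32 + 2·4 = -56

0,0,-2,2 ; -56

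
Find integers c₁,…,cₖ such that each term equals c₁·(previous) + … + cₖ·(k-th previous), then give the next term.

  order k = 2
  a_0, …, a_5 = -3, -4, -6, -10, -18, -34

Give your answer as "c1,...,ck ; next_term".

  a_2 = 3·-4 + -2·-3 = -6
  a_3 = 3·-6 + -2·-4 = -10
  a_4 = 3·-10 + -2·-6 = -18
  a_5 = 3·-18 + -2·-10 = -34
  a_6 = 3·-34 + -2·-18 = -66

3,-2 ; -66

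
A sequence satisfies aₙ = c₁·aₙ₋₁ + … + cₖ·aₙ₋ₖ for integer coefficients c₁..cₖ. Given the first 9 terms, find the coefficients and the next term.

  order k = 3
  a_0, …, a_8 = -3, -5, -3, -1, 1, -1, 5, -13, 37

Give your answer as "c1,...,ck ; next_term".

  a_3 = -2·-3 + 2·-5 + -1·-3 = -1
  a_4 = -2·-1 + 2·-3 + -1·-5 = 1
  a_5 = -2·1 + 2·-1 + -1·-3 = -1
  a_6 = -2·-1 + 2·1 + -1·-1 = 5
  a_7 = -2·5 + 2·-1 + -1·1 = -13
  a_8 = -2·-13 + 2·5 + -1·-1 = 37
  a_9 = -2·37 + 2·-13 + -1·5 = -105

-2,2,-1 ; -105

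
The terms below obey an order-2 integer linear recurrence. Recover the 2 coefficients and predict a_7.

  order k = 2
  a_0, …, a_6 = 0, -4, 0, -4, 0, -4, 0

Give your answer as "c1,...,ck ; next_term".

  a_2 = 0·-4 + 1·0 = 0
  a_3 = 0·0 + 1·-4 = -4
  a_4 = 0·-4 + 1·0 = 0
  a_5 = 0·0 + 1·-4 = -4
  a_6 = 0·-4 + 1·0 = 0
  a_7 = 0·0 + 1·-4 = -4

0,1 ; -4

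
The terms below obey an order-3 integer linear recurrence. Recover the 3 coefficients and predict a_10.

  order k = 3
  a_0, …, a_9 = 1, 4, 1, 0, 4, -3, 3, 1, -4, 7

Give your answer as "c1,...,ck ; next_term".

-1,0,1 ; -6

  a_3 = -1·1 + 0·4 + 1·1 = 0
  a_4 = -1·0 + 0·1 + 1·4 = 4
  a_5 = -1·4 + 0·0 + 1·1 = -3
  a_6 = -1·-3 + 0·4 + 1·0 = 3
  a_7 = -1·3 + 0·-3 + 1·4 = 1
  a_8 = -1·1 + 0·3 + 1·-3 = -4
  a_9 = -1·-4 + 0·1 + 1·3 = 7
  a_10 = -1·7 + 0·-4 + 1·1 = -6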